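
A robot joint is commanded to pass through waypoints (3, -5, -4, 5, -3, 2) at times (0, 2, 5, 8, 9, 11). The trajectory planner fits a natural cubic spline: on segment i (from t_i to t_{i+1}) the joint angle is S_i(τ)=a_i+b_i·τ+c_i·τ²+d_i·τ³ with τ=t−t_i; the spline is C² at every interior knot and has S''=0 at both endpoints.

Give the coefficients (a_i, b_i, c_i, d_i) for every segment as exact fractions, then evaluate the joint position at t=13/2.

  seg 0: a=3 b=-20999/4677 c=0 d=2291/18708
  seg 1: a=-5 b=-14126/4677 c=2291/3118 d=10751/84186
  seg 2: a=-4 b=45239/9354 c=8812/4677 d=-70049/84186
  seg 3: a=5 b=-29582/4677 c=-17475/3118 d=36757/9354
  seg 4: a=-3 b=-53743/9354 c=9641/1559 d=-9641/9354
S(13/2) = 116875/24944

Δ: Δ0=-4, Δ1=1/3, Δ2=3, Δ3=-8, Δ4=5/2
row 1: diag=10, rhs=26; c'=3/10, d'=13/5
row 2: denom=12−3·3/10=111/10; d'=(16−3·13/5)/(111/10)=82/111
row 3: denom=8−3·10/37=266/37; d'=(-66−3·82/111)/(266/37)=-1262/133
row 4: denom=6−1·37/266=1559/266; d'=(63−1·-1262/133)/(1559/266)=19282/1559
back: M4=19282/1559
back: M3=-1262/133−37/266·19282/1559=-17475/1559
back: M2=82/111−10/37·-17475/1559=17624/4677
back: M1=13/5−3/10·17624/4677=2291/1559
M: M0=0, M1=2291/1559, M2=17624/4677, M3=-17475/1559, M4=19282/1559, M5=0
seg 0: a=3, c=M0/2=0, d=(M1−M0)/(6·2)=2291/18708, b=Δ0−h0·(2M0+M1)/6=-20999/4677
seg 1: a=-5, c=M1/2=2291/3118, d=(M2−M1)/(6·3)=10751/84186, b=Δ1−h1·(2M1+M2)/6=-14126/4677
seg 2: a=-4, c=M2/2=8812/4677, d=(M3−M2)/(6·3)=-70049/84186, b=Δ2−h2·(2M2+M3)/6=45239/9354
seg 3: a=5, c=M3/2=-17475/3118, d=(M4−M3)/(6·1)=36757/9354, b=Δ3−h3·(2M3+M4)/6=-29582/4677
seg 4: a=-3, c=M4/2=9641/1559, d=(M5−M4)/(6·2)=-9641/9354, b=Δ4−h4·(2M4+M5)/6=-53743/9354
t_q=13/2 → seg 2, τ=3/2; S=-4+45239/9354·τ+8812/4677·τ²+-70049/84186·τ³=116875/24944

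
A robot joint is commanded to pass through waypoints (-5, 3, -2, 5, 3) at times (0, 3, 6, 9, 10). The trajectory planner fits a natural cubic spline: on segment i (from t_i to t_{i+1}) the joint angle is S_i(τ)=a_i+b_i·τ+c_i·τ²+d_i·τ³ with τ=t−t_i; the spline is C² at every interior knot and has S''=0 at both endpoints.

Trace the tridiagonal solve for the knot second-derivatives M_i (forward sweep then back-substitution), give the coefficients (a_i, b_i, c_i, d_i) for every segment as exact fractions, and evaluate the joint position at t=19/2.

Δ: Δ0=8/3, Δ1=-5/3, Δ2=7/3, Δ3=-2
row 1: diag=12, rhs=-26; c'=1/4, d'=-13/6
row 2: denom=12−3·1/4=45/4; d'=(24−3·-13/6)/(45/4)=122/45
row 3: denom=8−3·4/15=36/5; d'=(-26−3·122/45)/(36/5)=-128/27
back: M3=-128/27
back: M2=122/45−4/15·-128/27=322/81
back: M1=-13/6−1/4·322/81=-256/81
M: M0=0, M1=-256/81, M2=322/81, M3=-128/27, M4=0
seg 0: a=-5, c=M0/2=0, d=(M1−M0)/(6·3)=-128/729, b=Δ0−h0·(2M0+M1)/6=344/81
seg 1: a=3, c=M1/2=-128/81, d=(M2−M1)/(6·3)=289/729, b=Δ1−h1·(2M1+M2)/6=-40/81
seg 2: a=-2, c=M2/2=161/81, d=(M3−M2)/(6·3)=-353/729, b=Δ2−h2·(2M2+M3)/6=59/81
seg 3: a=5, c=M3/2=-64/27, d=(M4−M3)/(6·1)=64/81, b=Δ3−h3·(2M3+M4)/6=-34/81
t_q=19/2 → seg 3, τ=1/2; S=5+-34/81·τ+-64/27·τ²+64/81·τ³=116/27

  seg 0: a=-5 b=344/81 c=0 d=-128/729
  seg 1: a=3 b=-40/81 c=-128/81 d=289/729
  seg 2: a=-2 b=59/81 c=161/81 d=-353/729
  seg 3: a=5 b=-34/81 c=-64/27 d=64/81
S(19/2) = 116/27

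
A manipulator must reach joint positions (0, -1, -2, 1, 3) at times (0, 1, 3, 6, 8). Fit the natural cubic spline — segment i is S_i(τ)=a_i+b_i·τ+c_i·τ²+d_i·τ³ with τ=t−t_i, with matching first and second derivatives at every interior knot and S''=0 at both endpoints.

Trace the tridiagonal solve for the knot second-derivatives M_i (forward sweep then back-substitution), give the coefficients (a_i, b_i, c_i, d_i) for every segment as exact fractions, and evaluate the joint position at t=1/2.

  seg 0: a=0 b=-1043/1012 c=0 d=31/1012
  seg 1: a=-1 b=-475/506 c=93/1012 d=129/2024
  seg 2: a=-2 b=49/253 c=120/253 d=-52/759
  seg 3: a=1 b=301/253 c=-36/253 d=6/253
S(1/2) = -4141/8096

Δ: Δ0=-1, Δ1=-1/2, Δ2=1, Δ3=1
row 1: diag=6, rhs=3; c'=1/3, d'=1/2
row 2: denom=10−2·1/3=28/3; d'=(9−2·1/2)/(28/3)=6/7
row 3: denom=10−3·9/28=253/28; d'=(0−3·6/7)/(253/28)=-72/253
back: M3=-72/253
back: M2=6/7−9/28·-72/253=240/253
back: M1=1/2−1/3·240/253=93/506
M: M0=0, M1=93/506, M2=240/253, M3=-72/253, M4=0
seg 0: a=0, c=M0/2=0, d=(M1−M0)/(6·1)=31/1012, b=Δ0−h0·(2M0+M1)/6=-1043/1012
seg 1: a=-1, c=M1/2=93/1012, d=(M2−M1)/(6·2)=129/2024, b=Δ1−h1·(2M1+M2)/6=-475/506
seg 2: a=-2, c=M2/2=120/253, d=(M3−M2)/(6·3)=-52/759, b=Δ2−h2·(2M2+M3)/6=49/253
seg 3: a=1, c=M3/2=-36/253, d=(M4−M3)/(6·2)=6/253, b=Δ3−h3·(2M3+M4)/6=301/253
t_q=1/2 → seg 0, τ=1/2; S=0+-1043/1012·τ+0·τ²+31/1012·τ³=-4141/8096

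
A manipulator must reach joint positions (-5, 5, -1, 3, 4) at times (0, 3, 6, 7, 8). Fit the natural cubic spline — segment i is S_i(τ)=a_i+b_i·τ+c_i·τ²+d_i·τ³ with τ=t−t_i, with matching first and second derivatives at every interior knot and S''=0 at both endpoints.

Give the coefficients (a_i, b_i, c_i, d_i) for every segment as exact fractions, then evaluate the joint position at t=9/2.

  seg 0: a=-5 b=1859/336 c=0 d=-739/3024
  seg 1: a=5 b=-179/168 c=-739/336 d=1903/3024
  seg 2: a=-1 b=131/48 c=97/28 d=-737/336
  seg 3: a=3 b=517/168 c=-349/112 d=349/336
S(9/2) = 517/896

Δ: Δ0=10/3, Δ1=-2, Δ2=4, Δ3=1
row 1: diag=12, rhs=-32; c'=1/4, d'=-8/3
row 2: denom=8−3·1/4=29/4; d'=(36−3·-8/3)/(29/4)=176/29
row 3: denom=4−1·4/29=112/29; d'=(-18−1·176/29)/(112/29)=-349/56
back: M3=-349/56
back: M2=176/29−4/29·-349/56=97/14
back: M1=-8/3−1/4·97/14=-739/168
M: M0=0, M1=-739/168, M2=97/14, M3=-349/56, M4=0
seg 0: a=-5, c=M0/2=0, d=(M1−M0)/(6·3)=-739/3024, b=Δ0−h0·(2M0+M1)/6=1859/336
seg 1: a=5, c=M1/2=-739/336, d=(M2−M1)/(6·3)=1903/3024, b=Δ1−h1·(2M1+M2)/6=-179/168
seg 2: a=-1, c=M2/2=97/28, d=(M3−M2)/(6·1)=-737/336, b=Δ2−h2·(2M2+M3)/6=131/48
seg 3: a=3, c=M3/2=-349/112, d=(M4−M3)/(6·1)=349/336, b=Δ3−h3·(2M3+M4)/6=517/168
t_q=9/2 → seg 1, τ=3/2; S=5+-179/168·τ+-739/336·τ²+1903/3024·τ³=517/896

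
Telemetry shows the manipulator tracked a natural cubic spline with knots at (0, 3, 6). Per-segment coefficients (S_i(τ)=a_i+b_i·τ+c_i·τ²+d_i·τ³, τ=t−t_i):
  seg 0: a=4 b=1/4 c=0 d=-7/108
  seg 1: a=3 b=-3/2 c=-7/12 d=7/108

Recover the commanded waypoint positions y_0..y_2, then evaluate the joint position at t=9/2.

y_0 = S_0(0) = a_0 = 4
y_1 = S_1(0) = a_1 = 3
y_2 = S_1(3) = -5
t_q=9/2 is in segment 1 (τ=3/2); S_1(τ)=-11/32

y_0=4 y_1=3 y_2=-5
S(9/2) = -11/32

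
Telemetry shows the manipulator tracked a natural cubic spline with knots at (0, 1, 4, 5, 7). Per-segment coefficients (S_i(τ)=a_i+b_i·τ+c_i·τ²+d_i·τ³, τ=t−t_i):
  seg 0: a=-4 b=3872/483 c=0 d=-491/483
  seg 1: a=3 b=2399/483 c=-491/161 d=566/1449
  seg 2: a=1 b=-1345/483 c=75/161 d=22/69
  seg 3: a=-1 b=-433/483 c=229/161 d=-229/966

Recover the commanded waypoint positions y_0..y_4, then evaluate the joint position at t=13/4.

y_0=-4 y_1=3 y_2=1 y_3=-1 y_4=1
S(13/4) = 16413/5152

y_0 = S_0(0) = a_0 = -4
y_1 = S_1(0) = a_1 = 3
y_2 = S_2(0) = a_2 = 1
y_3 = S_3(0) = a_3 = -1
y_4 = S_3(2) = 1
t_q=13/4 is in segment 1 (τ=9/4); S_1(τ)=16413/5152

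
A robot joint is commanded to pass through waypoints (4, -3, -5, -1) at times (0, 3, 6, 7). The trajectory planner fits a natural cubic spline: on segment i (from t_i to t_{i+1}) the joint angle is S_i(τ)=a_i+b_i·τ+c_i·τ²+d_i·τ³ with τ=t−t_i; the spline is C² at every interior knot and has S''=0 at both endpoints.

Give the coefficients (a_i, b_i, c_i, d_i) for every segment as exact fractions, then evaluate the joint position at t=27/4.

Δ: Δ0=-7/3, Δ1=-2/3, Δ2=4
row 1: diag=12, rhs=10; c'=1/4, d'=5/6
row 2: denom=8−3·1/4=29/4; d'=(28−3·5/6)/(29/4)=102/29
back: M2=102/29
back: M1=5/6−1/4·102/29=-4/87
M: M0=0, M1=-4/87, M2=102/29, M3=0
seg 0: a=4, c=M0/2=0, d=(M1−M0)/(6·3)=-2/783, b=Δ0−h0·(2M0+M1)/6=-67/29
seg 1: a=-3, c=M1/2=-2/87, d=(M2−M1)/(6·3)=155/783, b=Δ1−h1·(2M1+M2)/6=-69/29
seg 2: a=-5, c=M2/2=51/29, d=(M3−M2)/(6·1)=-17/29, b=Δ2−h2·(2M2+M3)/6=82/29
t_q=27/4 → seg 2, τ=3/4; S=-5+82/29·τ+51/29·τ²+-17/29·τ³=-3967/1856

  seg 0: a=4 b=-67/29 c=0 d=-2/783
  seg 1: a=-3 b=-69/29 c=-2/87 d=155/783
  seg 2: a=-5 b=82/29 c=51/29 d=-17/29
S(27/4) = -3967/1856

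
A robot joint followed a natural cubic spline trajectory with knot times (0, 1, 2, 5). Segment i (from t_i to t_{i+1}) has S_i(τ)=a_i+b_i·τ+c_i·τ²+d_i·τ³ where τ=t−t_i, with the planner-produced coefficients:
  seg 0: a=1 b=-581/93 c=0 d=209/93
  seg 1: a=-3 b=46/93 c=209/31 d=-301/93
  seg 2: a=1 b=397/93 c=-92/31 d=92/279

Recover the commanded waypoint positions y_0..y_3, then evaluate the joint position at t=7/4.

y_0=1 y_1=-3 y_2=1 y_3=-4
S(7/4) = -401/1984

y_0 = S_0(0) = a_0 = 1
y_1 = S_1(0) = a_1 = -3
y_2 = S_2(0) = a_2 = 1
y_3 = S_2(3) = -4
t_q=7/4 is in segment 1 (τ=3/4); S_1(τ)=-401/1984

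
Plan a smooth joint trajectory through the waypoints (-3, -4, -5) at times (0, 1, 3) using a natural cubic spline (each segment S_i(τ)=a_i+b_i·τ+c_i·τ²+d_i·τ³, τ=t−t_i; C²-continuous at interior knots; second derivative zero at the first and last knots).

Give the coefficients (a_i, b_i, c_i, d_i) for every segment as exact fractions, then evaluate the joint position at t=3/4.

Δ: Δ0=-1, Δ1=-1/2
row 1: diag=6, rhs=3; c'=1/3, d'=1/2
back: M1=1/2
M: M0=0, M1=1/2, M2=0
seg 0: a=-3, c=M0/2=0, d=(M1−M0)/(6·1)=1/12, b=Δ0−h0·(2M0+M1)/6=-13/12
seg 1: a=-4, c=M1/2=1/4, d=(M2−M1)/(6·2)=-1/24, b=Δ1−h1·(2M1+M2)/6=-5/6
t_q=3/4 → seg 0, τ=3/4; S=-3+-13/12·τ+0·τ²+1/12·τ³=-967/256

  seg 0: a=-3 b=-13/12 c=0 d=1/12
  seg 1: a=-4 b=-5/6 c=1/4 d=-1/24
S(3/4) = -967/256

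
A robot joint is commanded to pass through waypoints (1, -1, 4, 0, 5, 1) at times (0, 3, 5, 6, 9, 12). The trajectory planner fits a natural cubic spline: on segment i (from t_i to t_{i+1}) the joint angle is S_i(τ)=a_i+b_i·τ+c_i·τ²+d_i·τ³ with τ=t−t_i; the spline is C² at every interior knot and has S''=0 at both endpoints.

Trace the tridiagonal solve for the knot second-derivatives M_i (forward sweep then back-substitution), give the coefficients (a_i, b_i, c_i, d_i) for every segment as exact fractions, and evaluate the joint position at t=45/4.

Δ: Δ0=-2/3, Δ1=5/2, Δ2=-4, Δ3=5/3, Δ4=-4/3
row 1: diag=10, rhs=19; c'=1/5, d'=19/10
row 2: denom=6−2·1/5=28/5; d'=(-39−2·19/10)/(28/5)=-107/14
row 3: denom=8−1·5/28=219/28; d'=(34−1·-107/14)/(219/28)=1166/219
row 4: denom=12−3·28/73=792/73; d'=(-18−3·1166/219)/(792/73)=-310/99
back: M4=-310/99
back: M3=1166/219−28/73·-310/99=646/99
back: M2=-107/14−5/28·646/99=-872/99
back: M1=19/10−1/5·-872/99=725/198
M: M0=0, M1=725/198, M2=-872/99, M3=646/99, M4=-310/99, M5=0
seg 0: a=1, c=M0/2=0, d=(M1−M0)/(6·3)=725/3564, b=Δ0−h0·(2M0+M1)/6=-989/396
seg 1: a=-1, c=M1/2=725/396, d=(M2−M1)/(6·2)=-823/792, b=Δ1−h1·(2M1+M2)/6=593/198
seg 2: a=4, c=M2/2=-436/99, d=(M3−M2)/(6·1)=23/9, b=Δ2−h2·(2M2+M3)/6=-71/33
seg 3: a=0, c=M3/2=323/99, d=(M4−M3)/(6·3)=-478/891, b=Δ3−h3·(2M3+M4)/6=-326/99
seg 4: a=5, c=M4/2=-155/99, d=(M5−M4)/(6·3)=155/891, b=Δ4−h4·(2M4+M5)/6=178/99
t_q=45/4 → seg 4, τ=9/4; S=5+178/99·τ+-155/99·τ²+155/891·τ³=2183/704

  seg 0: a=1 b=-989/396 c=0 d=725/3564
  seg 1: a=-1 b=593/198 c=725/396 d=-823/792
  seg 2: a=4 b=-71/33 c=-436/99 d=23/9
  seg 3: a=0 b=-326/99 c=323/99 d=-478/891
  seg 4: a=5 b=178/99 c=-155/99 d=155/891
S(45/4) = 2183/704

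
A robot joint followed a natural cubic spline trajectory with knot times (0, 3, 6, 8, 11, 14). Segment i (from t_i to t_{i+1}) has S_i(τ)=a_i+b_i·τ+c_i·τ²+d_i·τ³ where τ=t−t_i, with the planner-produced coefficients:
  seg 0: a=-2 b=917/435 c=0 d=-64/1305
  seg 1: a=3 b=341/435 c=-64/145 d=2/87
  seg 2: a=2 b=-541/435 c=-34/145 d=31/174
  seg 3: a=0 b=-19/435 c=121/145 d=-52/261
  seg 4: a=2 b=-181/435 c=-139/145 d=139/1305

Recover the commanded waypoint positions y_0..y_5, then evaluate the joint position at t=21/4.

y_0=-2 y_1=3 y_2=2 y_3=0 y_4=2 y_5=-5
S(21/4) = 12951/4640

y_0 = S_0(0) = a_0 = -2
y_1 = S_1(0) = a_1 = 3
y_2 = S_2(0) = a_2 = 2
y_3 = S_3(0) = a_3 = 0
y_4 = S_4(0) = a_4 = 2
y_5 = S_4(3) = -5
t_q=21/4 is in segment 1 (τ=9/4); S_1(τ)=12951/4640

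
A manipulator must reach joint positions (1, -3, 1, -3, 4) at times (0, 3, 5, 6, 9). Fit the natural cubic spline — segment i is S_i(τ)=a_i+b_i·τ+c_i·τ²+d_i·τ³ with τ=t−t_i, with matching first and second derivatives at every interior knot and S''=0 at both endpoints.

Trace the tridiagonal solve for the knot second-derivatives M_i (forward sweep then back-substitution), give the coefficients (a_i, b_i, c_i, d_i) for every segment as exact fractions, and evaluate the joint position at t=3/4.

Δ: Δ0=-4/3, Δ1=2, Δ2=-4, Δ3=7/3
row 1: diag=10, rhs=20; c'=1/5, d'=2
row 2: denom=6−2·1/5=28/5; d'=(-36−2·2)/(28/5)=-50/7
row 3: denom=8−1·5/28=219/28; d'=(38−1·-50/7)/(219/28)=1264/219
back: M3=1264/219
back: M2=-50/7−5/28·1264/219=-1790/219
back: M1=2−1/5·-1790/219=796/219
M: M0=0, M1=796/219, M2=-1790/219, M3=1264/219, M4=0
seg 0: a=1, c=M0/2=0, d=(M1−M0)/(6·3)=398/1971, b=Δ0−h0·(2M0+M1)/6=-230/73
seg 1: a=-3, c=M1/2=398/219, d=(M2−M1)/(6·2)=-431/438, b=Δ1−h1·(2M1+M2)/6=168/73
seg 2: a=1, c=M2/2=-895/219, d=(M3−M2)/(6·1)=509/219, b=Δ2−h2·(2M2+M3)/6=-490/219
seg 3: a=-3, c=M3/2=632/219, d=(M4−M3)/(6·3)=-632/1971, b=Δ3−h3·(2M3+M4)/6=-251/73
t_q=3/4 → seg 0, τ=3/4; S=1+-230/73·τ+0·τ²+398/1971·τ³=-2985/2336

  seg 0: a=1 b=-230/73 c=0 d=398/1971
  seg 1: a=-3 b=168/73 c=398/219 d=-431/438
  seg 2: a=1 b=-490/219 c=-895/219 d=509/219
  seg 3: a=-3 b=-251/73 c=632/219 d=-632/1971
S(3/4) = -2985/2336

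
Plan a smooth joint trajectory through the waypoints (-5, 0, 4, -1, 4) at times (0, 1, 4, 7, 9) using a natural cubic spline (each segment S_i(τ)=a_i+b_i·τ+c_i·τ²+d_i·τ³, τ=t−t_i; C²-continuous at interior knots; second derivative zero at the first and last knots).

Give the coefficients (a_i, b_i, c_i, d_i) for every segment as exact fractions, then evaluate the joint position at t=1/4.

  seg 0: a=-5 b=8539/1596 c=0 d=-559/1596
  seg 1: a=0 b=3431/798 c=-559/532 d=11/532
  seg 2: a=4 b=-2309/1596 c=-115/133 d=421/1596
  seg 3: a=-1 b=389/798 c=803/532 d=-803/3192
S(1/4) = -124885/34048

Δ: Δ0=5, Δ1=4/3, Δ2=-5/3, Δ3=5/2
row 1: diag=8, rhs=-22; c'=3/8, d'=-11/4
row 2: denom=12−3·3/8=87/8; d'=(-18−3·-11/4)/(87/8)=-26/29
row 3: denom=10−3·8/29=266/29; d'=(25−3·-26/29)/(266/29)=803/266
back: M3=803/266
back: M2=-26/29−8/29·803/266=-230/133
back: M1=-11/4−3/8·-230/133=-559/266
M: M0=0, M1=-559/266, M2=-230/133, M3=803/266, M4=0
seg 0: a=-5, c=M0/2=0, d=(M1−M0)/(6·1)=-559/1596, b=Δ0−h0·(2M0+M1)/6=8539/1596
seg 1: a=0, c=M1/2=-559/532, d=(M2−M1)/(6·3)=11/532, b=Δ1−h1·(2M1+M2)/6=3431/798
seg 2: a=4, c=M2/2=-115/133, d=(M3−M2)/(6·3)=421/1596, b=Δ2−h2·(2M2+M3)/6=-2309/1596
seg 3: a=-1, c=M3/2=803/532, d=(M4−M3)/(6·2)=-803/3192, b=Δ3−h3·(2M3+M4)/6=389/798
t_q=1/4 → seg 0, τ=1/4; S=-5+8539/1596·τ+0·τ²+-559/1596·τ³=-124885/34048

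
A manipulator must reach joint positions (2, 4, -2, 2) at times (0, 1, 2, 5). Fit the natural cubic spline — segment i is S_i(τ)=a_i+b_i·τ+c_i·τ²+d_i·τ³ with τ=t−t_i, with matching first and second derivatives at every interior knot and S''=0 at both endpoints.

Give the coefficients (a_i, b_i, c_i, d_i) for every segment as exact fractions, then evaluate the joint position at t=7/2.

Δ: Δ0=2, Δ1=-6, Δ2=4/3
row 1: diag=4, rhs=-48; c'=1/4, d'=-12
row 2: denom=8−1·1/4=31/4; d'=(44−1·-12)/(31/4)=224/31
back: M2=224/31
back: M1=-12−1/4·224/31=-428/31
M: M0=0, M1=-428/31, M2=224/31, M3=0
seg 0: a=2, c=M0/2=0, d=(M1−M0)/(6·1)=-214/93, b=Δ0−h0·(2M0+M1)/6=400/93
seg 1: a=4, c=M1/2=-214/31, d=(M2−M1)/(6·1)=326/93, b=Δ1−h1·(2M1+M2)/6=-242/93
seg 2: a=-2, c=M2/2=112/31, d=(M3−M2)/(6·3)=-112/279, b=Δ2−h2·(2M2+M3)/6=-548/93
t_q=7/2 → seg 2, τ=3/2; S=-2+-548/93·τ+112/31·τ²+-112/279·τ³=-126/31

  seg 0: a=2 b=400/93 c=0 d=-214/93
  seg 1: a=4 b=-242/93 c=-214/31 d=326/93
  seg 2: a=-2 b=-548/93 c=112/31 d=-112/279
S(7/2) = -126/31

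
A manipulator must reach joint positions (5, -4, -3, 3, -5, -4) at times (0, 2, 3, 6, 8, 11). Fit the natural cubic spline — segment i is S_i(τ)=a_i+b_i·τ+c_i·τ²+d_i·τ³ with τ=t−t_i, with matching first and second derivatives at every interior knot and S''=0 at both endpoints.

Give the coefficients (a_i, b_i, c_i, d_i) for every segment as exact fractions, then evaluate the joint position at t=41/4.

  seg 0: a=5 b=-6182/993 c=0 d=3427/7944
  seg 1: a=-4 b=-2083/1986 c=3427/1324 d=-2143/3972
  seg 2: a=-3 b=9967/3972 c=321/331 d=-13579/35748
  seg 3: a=3 b=-3829/1986 c=-9727/3972 d=1403/1986
  seg 4: a=-5 b=-2149/662 c=7109/3972 d=-7109/35748
S(41/4) = -466763/84736

Δ: Δ0=-9/2, Δ1=1, Δ2=2, Δ3=-4, Δ4=1/3
row 1: diag=6, rhs=33; c'=1/6, d'=11/2
row 2: denom=8−1·1/6=47/6; d'=(6−1·11/2)/(47/6)=3/47
row 3: denom=10−3·18/47=416/47; d'=(-36−3·3/47)/(416/47)=-1701/416
row 4: denom=10−2·47/208=993/104; d'=(26−2·-1701/416)/(993/104)=7109/1986
back: M4=7109/1986
back: M3=-1701/416−47/208·7109/1986=-9727/1986
back: M2=3/47−18/47·-9727/1986=642/331
back: M1=11/2−1/6·642/331=3427/662
M: M0=0, M1=3427/662, M2=642/331, M3=-9727/1986, M4=7109/1986, M5=0
seg 0: a=5, c=M0/2=0, d=(M1−M0)/(6·2)=3427/7944, b=Δ0−h0·(2M0+M1)/6=-6182/993
seg 1: a=-4, c=M1/2=3427/1324, d=(M2−M1)/(6·1)=-2143/3972, b=Δ1−h1·(2M1+M2)/6=-2083/1986
seg 2: a=-3, c=M2/2=321/331, d=(M3−M2)/(6·3)=-13579/35748, b=Δ2−h2·(2M2+M3)/6=9967/3972
seg 3: a=3, c=M3/2=-9727/3972, d=(M4−M3)/(6·2)=1403/1986, b=Δ3−h3·(2M3+M4)/6=-3829/1986
seg 4: a=-5, c=M4/2=7109/3972, d=(M5−M4)/(6·3)=-7109/35748, b=Δ4−h4·(2M4+M5)/6=-2149/662
t_q=41/4 → seg 4, τ=9/4; S=-5+-2149/662·τ+7109/3972·τ²+-7109/35748·τ³=-466763/84736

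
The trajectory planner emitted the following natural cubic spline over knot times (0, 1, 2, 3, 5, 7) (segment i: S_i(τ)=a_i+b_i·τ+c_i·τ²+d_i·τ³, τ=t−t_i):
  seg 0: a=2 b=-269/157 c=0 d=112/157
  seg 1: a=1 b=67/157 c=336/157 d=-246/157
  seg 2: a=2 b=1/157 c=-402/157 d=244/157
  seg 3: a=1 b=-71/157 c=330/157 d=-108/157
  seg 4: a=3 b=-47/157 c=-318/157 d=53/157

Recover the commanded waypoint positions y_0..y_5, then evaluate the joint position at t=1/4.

y_0 = S_0(0) = a_0 = 2
y_1 = S_1(0) = a_1 = 1
y_2 = S_2(0) = a_2 = 2
y_3 = S_3(0) = a_3 = 1
y_4 = S_4(0) = a_4 = 3
y_5 = S_4(2) = -3
t_q=1/4 is in segment 0 (τ=1/4); S_0(τ)=497/314

y_0=2 y_1=1 y_2=2 y_3=1 y_4=3 y_5=-3
S(1/4) = 497/314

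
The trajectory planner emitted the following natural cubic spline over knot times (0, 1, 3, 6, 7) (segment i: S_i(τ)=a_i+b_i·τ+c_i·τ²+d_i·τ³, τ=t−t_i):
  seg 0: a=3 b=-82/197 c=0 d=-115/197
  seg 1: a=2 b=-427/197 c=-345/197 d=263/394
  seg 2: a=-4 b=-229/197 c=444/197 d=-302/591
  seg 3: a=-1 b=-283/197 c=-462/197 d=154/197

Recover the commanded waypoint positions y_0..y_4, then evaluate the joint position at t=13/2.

y_0=3 y_1=2 y_2=-4 y_3=-1 y_4=-4
S(13/2) = -1739/788

y_0 = S_0(0) = a_0 = 3
y_1 = S_1(0) = a_1 = 2
y_2 = S_2(0) = a_2 = -4
y_3 = S_3(0) = a_3 = -1
y_4 = S_3(1) = -4
t_q=13/2 is in segment 3 (τ=1/2); S_3(τ)=-1739/788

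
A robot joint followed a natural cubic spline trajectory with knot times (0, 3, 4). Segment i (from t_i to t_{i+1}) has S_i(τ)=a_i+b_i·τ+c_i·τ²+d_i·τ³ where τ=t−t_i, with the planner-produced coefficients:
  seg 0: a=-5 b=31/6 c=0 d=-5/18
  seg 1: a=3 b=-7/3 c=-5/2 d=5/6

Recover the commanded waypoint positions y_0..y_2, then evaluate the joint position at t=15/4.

y_0 = S_0(0) = a_0 = -5
y_1 = S_1(0) = a_1 = 3
y_2 = S_1(1) = -1
t_q=15/4 is in segment 1 (τ=3/4); S_1(τ)=25/128

y_0=-5 y_1=3 y_2=-1
S(15/4) = 25/128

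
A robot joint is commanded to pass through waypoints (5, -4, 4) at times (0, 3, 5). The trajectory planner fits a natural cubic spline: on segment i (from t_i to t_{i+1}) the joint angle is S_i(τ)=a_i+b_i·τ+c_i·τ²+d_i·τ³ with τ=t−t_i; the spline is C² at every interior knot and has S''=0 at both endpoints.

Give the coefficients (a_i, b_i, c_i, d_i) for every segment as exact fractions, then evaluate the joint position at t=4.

Δ: Δ0=-3, Δ1=4
row 1: diag=10, rhs=42; c'=1/5, d'=21/5
back: M1=21/5
M: M0=0, M1=21/5, M2=0
seg 0: a=5, c=M0/2=0, d=(M1−M0)/(6·3)=7/30, b=Δ0−h0·(2M0+M1)/6=-51/10
seg 1: a=-4, c=M1/2=21/10, d=(M2−M1)/(6·2)=-7/20, b=Δ1−h1·(2M1+M2)/6=6/5
t_q=4 → seg 1, τ=1; S=-4+6/5·τ+21/10·τ²+-7/20·τ³=-21/20

  seg 0: a=5 b=-51/10 c=0 d=7/30
  seg 1: a=-4 b=6/5 c=21/10 d=-7/20
S(4) = -21/20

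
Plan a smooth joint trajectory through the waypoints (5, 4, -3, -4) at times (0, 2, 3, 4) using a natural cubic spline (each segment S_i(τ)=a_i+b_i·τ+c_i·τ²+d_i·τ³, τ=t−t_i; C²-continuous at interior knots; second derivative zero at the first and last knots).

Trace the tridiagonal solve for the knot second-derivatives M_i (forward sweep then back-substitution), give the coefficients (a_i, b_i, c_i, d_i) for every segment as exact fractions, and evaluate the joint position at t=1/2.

  seg 0: a=5 b=105/46 c=0 d=-16/23
  seg 1: a=4 b=-279/46 c=-96/23 d=149/46
  seg 2: a=-3 b=-108/23 c=255/46 d=-85/46
S(1/2) = 557/92

Δ: Δ0=-1/2, Δ1=-7, Δ2=-1
row 1: diag=6, rhs=-39; c'=1/6, d'=-13/2
row 2: denom=4−1·1/6=23/6; d'=(36−1·-13/2)/(23/6)=255/23
back: M2=255/23
back: M1=-13/2−1/6·255/23=-192/23
M: M0=0, M1=-192/23, M2=255/23, M3=0
seg 0: a=5, c=M0/2=0, d=(M1−M0)/(6·2)=-16/23, b=Δ0−h0·(2M0+M1)/6=105/46
seg 1: a=4, c=M1/2=-96/23, d=(M2−M1)/(6·1)=149/46, b=Δ1−h1·(2M1+M2)/6=-279/46
seg 2: a=-3, c=M2/2=255/46, d=(M3−M2)/(6·1)=-85/46, b=Δ2−h2·(2M2+M3)/6=-108/23
t_q=1/2 → seg 0, τ=1/2; S=5+105/46·τ+0·τ²+-16/23·τ³=557/92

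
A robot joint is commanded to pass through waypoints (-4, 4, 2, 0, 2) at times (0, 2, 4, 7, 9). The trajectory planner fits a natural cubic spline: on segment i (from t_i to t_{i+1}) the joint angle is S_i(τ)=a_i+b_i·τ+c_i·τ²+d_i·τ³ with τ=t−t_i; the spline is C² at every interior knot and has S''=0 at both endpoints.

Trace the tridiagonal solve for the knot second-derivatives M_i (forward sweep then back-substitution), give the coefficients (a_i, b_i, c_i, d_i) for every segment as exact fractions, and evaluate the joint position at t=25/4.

  seg 0: a=-4 b=5483/1032 c=0 d=-1355/4128
  seg 1: a=4 b=709/516 c=-1355/688 d=1615/4128
  seg 2: a=2 b=-1867/1032 c=65/172 d=1/1032
  seg 3: a=0 b=125/258 c=133/344 d=-133/2064
S(25/4) = -3221/22016

Δ: Δ0=4, Δ1=-1, Δ2=-2/3, Δ3=1
row 1: diag=8, rhs=-30; c'=1/4, d'=-15/4
row 2: denom=10−2·1/4=19/2; d'=(2−2·-15/4)/(19/2)=1
row 3: denom=10−3·6/19=172/19; d'=(10−3·1)/(172/19)=133/172
back: M3=133/172
back: M2=1−6/19·133/172=65/86
back: M1=-15/4−1/4·65/86=-1355/344
M: M0=0, M1=-1355/344, M2=65/86, M3=133/172, M4=0
seg 0: a=-4, c=M0/2=0, d=(M1−M0)/(6·2)=-1355/4128, b=Δ0−h0·(2M0+M1)/6=5483/1032
seg 1: a=4, c=M1/2=-1355/688, d=(M2−M1)/(6·2)=1615/4128, b=Δ1−h1·(2M1+M2)/6=709/516
seg 2: a=2, c=M2/2=65/172, d=(M3−M2)/(6·3)=1/1032, b=Δ2−h2·(2M2+M3)/6=-1867/1032
seg 3: a=0, c=M3/2=133/344, d=(M4−M3)/(6·2)=-133/2064, b=Δ3−h3·(2M3+M4)/6=125/258
t_q=25/4 → seg 2, τ=9/4; S=2+-1867/1032·τ+65/172·τ²+1/1032·τ³=-3221/22016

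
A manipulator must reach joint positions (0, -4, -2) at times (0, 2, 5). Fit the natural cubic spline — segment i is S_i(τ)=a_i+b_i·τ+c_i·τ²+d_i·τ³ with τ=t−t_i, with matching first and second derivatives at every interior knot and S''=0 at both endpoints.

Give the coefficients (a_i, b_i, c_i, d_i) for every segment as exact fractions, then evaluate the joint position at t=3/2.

  seg 0: a=0 b=-38/15 c=0 d=2/15
  seg 1: a=-4 b=-14/15 c=4/5 d=-4/45
S(3/2) = -67/20

Δ: Δ0=-2, Δ1=2/3
row 1: diag=10, rhs=16; c'=3/10, d'=8/5
back: M1=8/5
M: M0=0, M1=8/5, M2=0
seg 0: a=0, c=M0/2=0, d=(M1−M0)/(6·2)=2/15, b=Δ0−h0·(2M0+M1)/6=-38/15
seg 1: a=-4, c=M1/2=4/5, d=(M2−M1)/(6·3)=-4/45, b=Δ1−h1·(2M1+M2)/6=-14/15
t_q=3/2 → seg 0, τ=3/2; S=0+-38/15·τ+0·τ²+2/15·τ³=-67/20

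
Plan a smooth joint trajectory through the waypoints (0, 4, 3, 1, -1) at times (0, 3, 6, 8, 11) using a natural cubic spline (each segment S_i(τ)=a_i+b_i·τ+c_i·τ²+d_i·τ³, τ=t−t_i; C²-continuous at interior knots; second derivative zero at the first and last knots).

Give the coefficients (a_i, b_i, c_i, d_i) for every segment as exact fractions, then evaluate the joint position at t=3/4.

Δ: Δ0=4/3, Δ1=-1/3, Δ2=-1, Δ3=-2/3
row 1: diag=12, rhs=-10; c'=1/4, d'=-5/6
row 2: denom=10−3·1/4=37/4; d'=(-4−3·-5/6)/(37/4)=-6/37
row 3: denom=10−2·8/37=354/37; d'=(2−2·-6/37)/(354/37)=43/177
back: M3=43/177
back: M2=-6/37−8/37·43/177=-38/177
back: M1=-5/6−1/4·-38/177=-46/59
M: M0=0, M1=-46/59, M2=-38/177, M3=43/177, M4=0
seg 0: a=0, c=M0/2=0, d=(M1−M0)/(6·3)=-23/531, b=Δ0−h0·(2M0+M1)/6=305/177
seg 1: a=4, c=M1/2=-23/59, d=(M2−M1)/(6·3)=50/1593, b=Δ1−h1·(2M1+M2)/6=98/177
seg 2: a=3, c=M2/2=-19/177, d=(M3−M2)/(6·2)=9/236, b=Δ2−h2·(2M2+M3)/6=-166/177
seg 3: a=1, c=M3/2=43/354, d=(M4−M3)/(6·3)=-43/3186, b=Δ3−h3·(2M3+M4)/6=-161/177
t_q=3/4 → seg 0, τ=3/4; S=0+305/177·τ+0·τ²+-23/531·τ³=4811/3776

  seg 0: a=0 b=305/177 c=0 d=-23/531
  seg 1: a=4 b=98/177 c=-23/59 d=50/1593
  seg 2: a=3 b=-166/177 c=-19/177 d=9/236
  seg 3: a=1 b=-161/177 c=43/354 d=-43/3186
S(3/4) = 4811/3776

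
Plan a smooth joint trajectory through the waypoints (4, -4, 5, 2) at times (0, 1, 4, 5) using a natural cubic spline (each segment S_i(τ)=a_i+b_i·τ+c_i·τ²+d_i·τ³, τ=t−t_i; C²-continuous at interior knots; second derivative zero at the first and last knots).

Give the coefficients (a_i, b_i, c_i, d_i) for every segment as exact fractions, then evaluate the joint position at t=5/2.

Δ: Δ0=-8, Δ1=3, Δ2=-3
row 1: diag=8, rhs=66; c'=3/8, d'=33/4
row 2: denom=8−3·3/8=55/8; d'=(-36−3·33/4)/(55/8)=-486/55
back: M2=-486/55
back: M1=33/4−3/8·-486/55=636/55
M: M0=0, M1=636/55, M2=-486/55, M3=0
seg 0: a=4, c=M0/2=0, d=(M1−M0)/(6·1)=106/55, b=Δ0−h0·(2M0+M1)/6=-546/55
seg 1: a=-4, c=M1/2=318/55, d=(M2−M1)/(6·3)=-17/15, b=Δ1−h1·(2M1+M2)/6=-228/55
seg 2: a=5, c=M2/2=-243/55, d=(M3−M2)/(6·1)=81/55, b=Δ2−h2·(2M2+M3)/6=-3/55
t_q=5/2 → seg 1, τ=3/2; S=-4+-228/55·τ+318/55·τ²+-17/15·τ³=-91/88

  seg 0: a=4 b=-546/55 c=0 d=106/55
  seg 1: a=-4 b=-228/55 c=318/55 d=-17/15
  seg 2: a=5 b=-3/55 c=-243/55 d=81/55
S(5/2) = -91/88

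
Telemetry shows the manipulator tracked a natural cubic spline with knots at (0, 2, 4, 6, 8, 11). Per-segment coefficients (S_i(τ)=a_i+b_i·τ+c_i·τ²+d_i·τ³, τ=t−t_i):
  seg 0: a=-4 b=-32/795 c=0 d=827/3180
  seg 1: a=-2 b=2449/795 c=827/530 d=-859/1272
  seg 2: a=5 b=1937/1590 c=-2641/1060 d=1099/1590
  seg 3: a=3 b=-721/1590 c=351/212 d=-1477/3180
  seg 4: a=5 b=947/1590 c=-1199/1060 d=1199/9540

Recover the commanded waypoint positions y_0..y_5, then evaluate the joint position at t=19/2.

y_0=-4 y_1=-2 y_2=5 y_3=3 y_4=5 y_5=0
S(19/2) = 31991/8480

y_0 = S_0(0) = a_0 = -4
y_1 = S_1(0) = a_1 = -2
y_2 = S_2(0) = a_2 = 5
y_3 = S_3(0) = a_3 = 3
y_4 = S_4(0) = a_4 = 5
y_5 = S_4(3) = 0
t_q=19/2 is in segment 4 (τ=3/2); S_4(τ)=31991/8480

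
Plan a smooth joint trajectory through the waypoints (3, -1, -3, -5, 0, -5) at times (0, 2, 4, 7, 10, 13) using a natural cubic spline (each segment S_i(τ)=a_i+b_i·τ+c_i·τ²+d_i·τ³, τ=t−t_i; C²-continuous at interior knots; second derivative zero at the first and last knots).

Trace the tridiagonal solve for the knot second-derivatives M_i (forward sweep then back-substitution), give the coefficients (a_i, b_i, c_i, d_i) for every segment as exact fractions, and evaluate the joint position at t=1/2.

  seg 0: a=3 b=-1796/783 c=0 d=115/1566
  seg 1: a=-1 b=-1106/783 c=115/261 d=-367/3132
  seg 2: a=-3 b=-827/783 c=-137/522 d=1843/14094
  seg 3: a=-5 b=1409/1566 c=716/783 d=-3095/14094
  seg 4: a=0 b=358/783 c=-1663/1566 d=1663/14094
S(1/2) = 7777/4176

Δ: Δ0=-2, Δ1=-1, Δ2=-2/3, Δ3=5/3, Δ4=-5/3
row 1: diag=8, rhs=6; c'=1/4, d'=3/4
row 2: denom=10−2·1/4=19/2; d'=(2−2·3/4)/(19/2)=1/19
row 3: denom=12−3·6/19=210/19; d'=(14−3·1/19)/(210/19)=263/210
row 4: denom=12−3·19/70=783/70; d'=(-20−3·263/210)/(783/70)=-1663/783
back: M4=-1663/783
back: M3=263/210−19/70·-1663/783=1432/783
back: M2=1/19−6/19·1432/783=-137/261
back: M1=3/4−1/4·-137/261=230/261
M: M0=0, M1=230/261, M2=-137/261, M3=1432/783, M4=-1663/783, M5=0
seg 0: a=3, c=M0/2=0, d=(M1−M0)/(6·2)=115/1566, b=Δ0−h0·(2M0+M1)/6=-1796/783
seg 1: a=-1, c=M1/2=115/261, d=(M2−M1)/(6·2)=-367/3132, b=Δ1−h1·(2M1+M2)/6=-1106/783
seg 2: a=-3, c=M2/2=-137/522, d=(M3−M2)/(6·3)=1843/14094, b=Δ2−h2·(2M2+M3)/6=-827/783
seg 3: a=-5, c=M3/2=716/783, d=(M4−M3)/(6·3)=-3095/14094, b=Δ3−h3·(2M3+M4)/6=1409/1566
seg 4: a=0, c=M4/2=-1663/1566, d=(M5−M4)/(6·3)=1663/14094, b=Δ4−h4·(2M4+M5)/6=358/783
t_q=1/2 → seg 0, τ=1/2; S=3+-1796/783·τ+0·τ²+115/1566·τ³=7777/4176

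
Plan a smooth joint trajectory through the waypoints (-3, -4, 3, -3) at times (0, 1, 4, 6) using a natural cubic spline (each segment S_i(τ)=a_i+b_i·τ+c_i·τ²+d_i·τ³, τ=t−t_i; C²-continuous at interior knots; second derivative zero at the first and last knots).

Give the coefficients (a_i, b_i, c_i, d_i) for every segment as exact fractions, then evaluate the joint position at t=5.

Δ: Δ0=-1, Δ1=7/3, Δ2=-3
row 1: diag=8, rhs=20; c'=3/8, d'=5/2
row 2: denom=10−3·3/8=71/8; d'=(-32−3·5/2)/(71/8)=-316/71
back: M2=-316/71
back: M1=5/2−3/8·-316/71=296/71
M: M0=0, M1=296/71, M2=-316/71, M3=0
seg 0: a=-3, c=M0/2=0, d=(M1−M0)/(6·1)=148/213, b=Δ0−h0·(2M0+M1)/6=-361/213
seg 1: a=-4, c=M1/2=148/71, d=(M2−M1)/(6·3)=-34/71, b=Δ1−h1·(2M1+M2)/6=83/213
seg 2: a=3, c=M2/2=-158/71, d=(M3−M2)/(6·2)=79/213, b=Δ2−h2·(2M2+M3)/6=-7/213
t_q=5 → seg 2, τ=1; S=3+-7/213·τ+-158/71·τ²+79/213·τ³=79/71

  seg 0: a=-3 b=-361/213 c=0 d=148/213
  seg 1: a=-4 b=83/213 c=148/71 d=-34/71
  seg 2: a=3 b=-7/213 c=-158/71 d=79/213
S(5) = 79/71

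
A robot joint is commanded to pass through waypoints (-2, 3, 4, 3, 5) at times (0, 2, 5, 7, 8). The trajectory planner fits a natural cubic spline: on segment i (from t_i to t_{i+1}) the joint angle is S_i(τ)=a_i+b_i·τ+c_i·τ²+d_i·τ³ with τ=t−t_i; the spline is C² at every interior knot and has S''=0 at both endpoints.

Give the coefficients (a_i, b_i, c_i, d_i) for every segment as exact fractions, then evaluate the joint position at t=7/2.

  seg 0: a=-2 b=4343/1518 c=0 d=-137/1518
  seg 1: a=3 b=2699/1518 c=-137/253 d=91/4554
  seg 2: a=4 b=-707/759 c=-183/506 d=1753/6072
  seg 3: a=3 b=1649/1518 c=1387/1012 d=-1387/3036
S(7/2) = 18281/4048

Δ: Δ0=5/2, Δ1=1/3, Δ2=-1/2, Δ3=2
row 1: diag=10, rhs=-13; c'=3/10, d'=-13/10
row 2: denom=10−3·3/10=91/10; d'=(-5−3·-13/10)/(91/10)=-11/91
row 3: denom=6−2·20/91=506/91; d'=(15−2·-11/91)/(506/91)=1387/506
back: M3=1387/506
back: M2=-11/91−20/91·1387/506=-183/253
back: M1=-13/10−3/10·-183/253=-274/253
M: M0=0, M1=-274/253, M2=-183/253, M3=1387/506, M4=0
seg 0: a=-2, c=M0/2=0, d=(M1−M0)/(6·2)=-137/1518, b=Δ0−h0·(2M0+M1)/6=4343/1518
seg 1: a=3, c=M1/2=-137/253, d=(M2−M1)/(6·3)=91/4554, b=Δ1−h1·(2M1+M2)/6=2699/1518
seg 2: a=4, c=M2/2=-183/506, d=(M3−M2)/(6·2)=1753/6072, b=Δ2−h2·(2M2+M3)/6=-707/759
seg 3: a=3, c=M3/2=1387/1012, d=(M4−M3)/(6·1)=-1387/3036, b=Δ3−h3·(2M3+M4)/6=1649/1518
t_q=7/2 → seg 1, τ=3/2; S=3+2699/1518·τ+-137/253·τ²+91/4554·τ³=18281/4048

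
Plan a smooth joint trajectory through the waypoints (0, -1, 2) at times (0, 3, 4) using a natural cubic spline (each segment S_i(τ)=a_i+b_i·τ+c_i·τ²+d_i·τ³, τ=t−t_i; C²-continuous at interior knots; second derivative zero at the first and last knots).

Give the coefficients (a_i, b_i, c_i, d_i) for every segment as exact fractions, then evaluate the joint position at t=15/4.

Δ: Δ0=-1/3, Δ1=3
row 1: diag=8, rhs=20; c'=1/8, d'=5/2
back: M1=5/2
M: M0=0, M1=5/2, M2=0
seg 0: a=0, c=M0/2=0, d=(M1−M0)/(6·3)=5/36, b=Δ0−h0·(2M0+M1)/6=-19/12
seg 1: a=-1, c=M1/2=5/4, d=(M2−M1)/(6·1)=-5/12, b=Δ1−h1·(2M1+M2)/6=13/6
t_q=15/4 → seg 1, τ=3/4; S=-1+13/6·τ+5/4·τ²+-5/12·τ³=295/256

  seg 0: a=0 b=-19/12 c=0 d=5/36
  seg 1: a=-1 b=13/6 c=5/4 d=-5/12
S(15/4) = 295/256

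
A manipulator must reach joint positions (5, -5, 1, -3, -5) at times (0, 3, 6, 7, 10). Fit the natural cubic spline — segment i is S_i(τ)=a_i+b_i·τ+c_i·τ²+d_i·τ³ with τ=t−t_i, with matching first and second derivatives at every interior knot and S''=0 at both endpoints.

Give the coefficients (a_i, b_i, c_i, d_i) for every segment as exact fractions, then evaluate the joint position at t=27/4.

  seg 0: a=5 b=-625/114 c=0 d=245/1026
  seg 1: a=-5 b=55/57 c=245/114 d=-617/1026
  seg 2: a=1 b=-271/114 c=-62/19 d=187/114
  seg 3: a=-3 b=-227/57 c=63/38 d=-7/38
S(27/4) = -4685/2432

Δ: Δ0=-10/3, Δ1=2, Δ2=-4, Δ3=-2/3
row 1: diag=12, rhs=32; c'=1/4, d'=8/3
row 2: denom=8−3·1/4=29/4; d'=(-36−3·8/3)/(29/4)=-176/29
row 3: denom=8−1·4/29=228/29; d'=(20−1·-176/29)/(228/29)=63/19
back: M3=63/19
back: M2=-176/29−4/29·63/19=-124/19
back: M1=8/3−1/4·-124/19=245/57
M: M0=0, M1=245/57, M2=-124/19, M3=63/19, M4=0
seg 0: a=5, c=M0/2=0, d=(M1−M0)/(6·3)=245/1026, b=Δ0−h0·(2M0+M1)/6=-625/114
seg 1: a=-5, c=M1/2=245/114, d=(M2−M1)/(6·3)=-617/1026, b=Δ1−h1·(2M1+M2)/6=55/57
seg 2: a=1, c=M2/2=-62/19, d=(M3−M2)/(6·1)=187/114, b=Δ2−h2·(2M2+M3)/6=-271/114
seg 3: a=-3, c=M3/2=63/38, d=(M4−M3)/(6·3)=-7/38, b=Δ3−h3·(2M3+M4)/6=-227/57
t_q=27/4 → seg 2, τ=3/4; S=1+-271/114·τ+-62/19·τ²+187/114·τ³=-4685/2432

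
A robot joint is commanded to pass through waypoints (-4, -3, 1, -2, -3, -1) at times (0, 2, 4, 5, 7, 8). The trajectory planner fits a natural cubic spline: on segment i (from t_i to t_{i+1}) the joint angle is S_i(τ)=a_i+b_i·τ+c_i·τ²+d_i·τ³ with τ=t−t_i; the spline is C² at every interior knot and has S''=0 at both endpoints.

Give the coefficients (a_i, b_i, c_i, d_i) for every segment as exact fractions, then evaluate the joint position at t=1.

Δ: Δ0=1/2, Δ1=2, Δ2=-3, Δ3=-1/2, Δ4=2
row 1: diag=8, rhs=9; c'=1/4, d'=9/8
row 2: denom=6−2·1/4=11/2; d'=(-30−2·9/8)/(11/2)=-129/22
row 3: denom=6−1·2/11=64/11; d'=(15−1·-129/22)/(64/11)=459/128
row 4: denom=6−2·11/32=85/16; d'=(15−2·459/128)/(85/16)=501/340
back: M4=501/340
back: M3=459/128−11/32·501/340=1047/340
back: M2=-129/22−2/11·1047/340=-546/85
back: M1=9/8−1/4·-546/85=1857/680
M: M0=0, M1=1857/680, M2=-546/85, M3=1047/340, M4=501/340, M5=0
seg 0: a=-4, c=M0/2=0, d=(M1−M0)/(6·2)=619/2720, b=Δ0−h0·(2M0+M1)/6=-279/680
seg 1: a=-3, c=M1/2=1857/1360, d=(M2−M1)/(6·2)=-415/544, b=Δ1−h1·(2M1+M2)/6=789/340
seg 2: a=1, c=M2/2=-273/85, d=(M3−M2)/(6·1)=1077/680, b=Δ2−h2·(2M2+M3)/6=-933/680
seg 3: a=-2, c=M3/2=1047/680, d=(M4−M3)/(6·2)=-91/680, b=Δ3−h3·(2M3+M4)/6=-207/68
seg 4: a=-3, c=M4/2=501/680, d=(M5−M4)/(6·1)=-167/680, b=Δ4−h4·(2M4+M5)/6=513/340
t_q=1 → seg 0, τ=1; S=-4+-279/680·τ+0·τ²+619/2720·τ³=-11377/2720

  seg 0: a=-4 b=-279/680 c=0 d=619/2720
  seg 1: a=-3 b=789/340 c=1857/1360 d=-415/544
  seg 2: a=1 b=-933/680 c=-273/85 d=1077/680
  seg 3: a=-2 b=-207/68 c=1047/680 d=-91/680
  seg 4: a=-3 b=513/340 c=501/680 d=-167/680
S(1) = -11377/2720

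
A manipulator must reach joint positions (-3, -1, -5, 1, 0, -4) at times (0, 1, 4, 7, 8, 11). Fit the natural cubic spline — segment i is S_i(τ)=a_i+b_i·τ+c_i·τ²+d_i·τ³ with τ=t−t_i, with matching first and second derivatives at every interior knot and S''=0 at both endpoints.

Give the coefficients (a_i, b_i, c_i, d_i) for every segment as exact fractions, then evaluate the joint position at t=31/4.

Δ: Δ0=2, Δ1=-4/3, Δ2=2, Δ3=-1, Δ4=-4/3
row 1: diag=8, rhs=-20; c'=3/8, d'=-5/2
row 2: denom=12−3·3/8=87/8; d'=(20−3·-5/2)/(87/8)=220/87
row 3: denom=8−3·8/29=208/29; d'=(-18−3·220/87)/(208/29)=-371/104
row 4: denom=8−1·29/208=1635/208; d'=(-2−1·-371/104)/(1635/208)=326/1635
back: M4=326/1635
back: M3=-371/104−29/208·326/1635=-5878/1635
back: M2=220/87−8/29·-5878/1635=5756/1635
back: M1=-5/2−3/8·5756/1635=-2082/545
M: M0=0, M1=-2082/545, M2=5756/1635, M3=-5878/1635, M4=326/1635, M5=0
seg 0: a=-3, c=M0/2=0, d=(M1−M0)/(6·1)=-347/545, b=Δ0−h0·(2M0+M1)/6=1437/545
seg 1: a=-1, c=M1/2=-1041/545, d=(M2−M1)/(6·3)=6001/14715, b=Δ1−h1·(2M1+M2)/6=396/545
seg 2: a=-5, c=M2/2=2878/1635, d=(M3−M2)/(6·3)=-1939/4905, b=Δ2−h2·(2M2+M3)/6=151/545
seg 3: a=1, c=M3/2=-2939/1635, d=(M4−M3)/(6·1)=1034/1635, b=Δ3−h3·(2M3+M4)/6=18/109
seg 4: a=0, c=M4/2=163/1635, d=(M5−M4)/(6·3)=-163/14715, b=Δ4−h4·(2M4+M5)/6=-2506/1635
t_q=31/4 → seg 3, τ=3/4; S=1+18/109·τ+-2939/1635·τ²+1034/1635·τ³=6619/17440

  seg 0: a=-3 b=1437/545 c=0 d=-347/545
  seg 1: a=-1 b=396/545 c=-1041/545 d=6001/14715
  seg 2: a=-5 b=151/545 c=2878/1635 d=-1939/4905
  seg 3: a=1 b=18/109 c=-2939/1635 d=1034/1635
  seg 4: a=0 b=-2506/1635 c=163/1635 d=-163/14715
S(31/4) = 6619/17440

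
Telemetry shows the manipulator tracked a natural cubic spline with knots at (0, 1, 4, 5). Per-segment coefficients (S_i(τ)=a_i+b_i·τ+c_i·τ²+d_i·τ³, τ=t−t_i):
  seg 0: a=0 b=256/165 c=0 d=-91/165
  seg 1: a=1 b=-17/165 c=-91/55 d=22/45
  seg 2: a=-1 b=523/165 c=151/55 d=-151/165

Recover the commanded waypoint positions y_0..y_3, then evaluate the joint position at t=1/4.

y_0 = S_0(0) = a_0 = 0
y_1 = S_1(0) = a_1 = 1
y_2 = S_2(0) = a_2 = -1
y_3 = S_2(1) = 4
t_q=1/4 is in segment 0 (τ=1/4); S_0(τ)=267/704

y_0=0 y_1=1 y_2=-1 y_3=4
S(1/4) = 267/704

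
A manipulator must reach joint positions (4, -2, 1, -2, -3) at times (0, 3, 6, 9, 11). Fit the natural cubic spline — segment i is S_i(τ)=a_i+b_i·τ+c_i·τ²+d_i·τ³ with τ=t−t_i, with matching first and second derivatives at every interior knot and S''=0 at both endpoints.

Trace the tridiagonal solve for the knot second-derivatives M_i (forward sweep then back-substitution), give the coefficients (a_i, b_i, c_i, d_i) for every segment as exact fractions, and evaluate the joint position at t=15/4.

Δ: Δ0=-2, Δ1=1, Δ2=-1, Δ3=-1/2
row 1: diag=12, rhs=18; c'=1/4, d'=3/2
row 2: denom=12−3·1/4=45/4; d'=(-12−3·3/2)/(45/4)=-22/15
row 3: denom=10−3·4/15=46/5; d'=(3−3·-22/15)/(46/5)=37/46
back: M3=37/46
back: M2=-22/15−4/15·37/46=-116/69
back: M1=3/2−1/4·-116/69=265/138
M: M0=0, M1=265/138, M2=-116/69, M3=37/46, M4=0
seg 0: a=4, c=M0/2=0, d=(M1−M0)/(6·3)=265/2484, b=Δ0−h0·(2M0+M1)/6=-817/276
seg 1: a=-2, c=M1/2=265/276, d=(M2−M1)/(6·3)=-497/2484, b=Δ1−h1·(2M1+M2)/6=-11/138
seg 2: a=1, c=M2/2=-58/69, d=(M3−M2)/(6·3)=343/2484, b=Δ2−h2·(2M2+M3)/6=77/276
seg 3: a=-2, c=M3/2=37/92, d=(M4−M3)/(6·2)=-37/552, b=Δ3−h3·(2M3+M4)/6=-143/138
t_q=15/4 → seg 1, τ=3/4; S=-2+-11/138·τ+265/276·τ²+-497/2484·τ³=-9445/5888

  seg 0: a=4 b=-817/276 c=0 d=265/2484
  seg 1: a=-2 b=-11/138 c=265/276 d=-497/2484
  seg 2: a=1 b=77/276 c=-58/69 d=343/2484
  seg 3: a=-2 b=-143/138 c=37/92 d=-37/552
S(15/4) = -9445/5888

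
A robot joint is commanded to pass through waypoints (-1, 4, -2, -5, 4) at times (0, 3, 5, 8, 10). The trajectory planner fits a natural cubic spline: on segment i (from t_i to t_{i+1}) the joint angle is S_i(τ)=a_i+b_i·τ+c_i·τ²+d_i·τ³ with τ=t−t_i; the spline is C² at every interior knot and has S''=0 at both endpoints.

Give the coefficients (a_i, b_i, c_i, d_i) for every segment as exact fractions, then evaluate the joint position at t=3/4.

  seg 0: a=-1 b=183/58 c=0 d=-259/1566
  seg 1: a=4 b=-38/29 c=-259/174 d=28/87
  seg 2: a=-2 b=-296/87 c=77/174 d=187/1566
  seg 3: a=-5 b=431/174 c=44/29 d=-22/87
S(3/4) = 4813/3712

Δ: Δ0=5/3, Δ1=-3, Δ2=-1, Δ3=9/2
row 1: diag=10, rhs=-28; c'=1/5, d'=-14/5
row 2: denom=10−2·1/5=48/5; d'=(12−2·-14/5)/(48/5)=11/6
row 3: denom=10−3·5/16=145/16; d'=(33−3·11/6)/(145/16)=88/29
back: M3=88/29
back: M2=11/6−5/16·88/29=77/87
back: M1=-14/5−1/5·77/87=-259/87
M: M0=0, M1=-259/87, M2=77/87, M3=88/29, M4=0
seg 0: a=-1, c=M0/2=0, d=(M1−M0)/(6·3)=-259/1566, b=Δ0−h0·(2M0+M1)/6=183/58
seg 1: a=4, c=M1/2=-259/174, d=(M2−M1)/(6·2)=28/87, b=Δ1−h1·(2M1+M2)/6=-38/29
seg 2: a=-2, c=M2/2=77/174, d=(M3−M2)/(6·3)=187/1566, b=Δ2−h2·(2M2+M3)/6=-296/87
seg 3: a=-5, c=M3/2=44/29, d=(M4−M3)/(6·2)=-22/87, b=Δ3−h3·(2M3+M4)/6=431/174
t_q=3/4 → seg 0, τ=3/4; S=-1+183/58·τ+0·τ²+-259/1566·τ³=4813/3712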